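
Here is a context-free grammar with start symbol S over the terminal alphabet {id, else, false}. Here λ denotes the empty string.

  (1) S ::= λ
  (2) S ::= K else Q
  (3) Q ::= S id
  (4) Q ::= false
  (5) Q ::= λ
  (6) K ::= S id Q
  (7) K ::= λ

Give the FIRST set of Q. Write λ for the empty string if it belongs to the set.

{λ, else, false, id}

FIRST(S) = {λ, else, id}  (via K else Q)
FIRST(Q) = {λ, else, false, id}  (via S id)
FIRST(K) = {λ, else, id}  (via S id Q)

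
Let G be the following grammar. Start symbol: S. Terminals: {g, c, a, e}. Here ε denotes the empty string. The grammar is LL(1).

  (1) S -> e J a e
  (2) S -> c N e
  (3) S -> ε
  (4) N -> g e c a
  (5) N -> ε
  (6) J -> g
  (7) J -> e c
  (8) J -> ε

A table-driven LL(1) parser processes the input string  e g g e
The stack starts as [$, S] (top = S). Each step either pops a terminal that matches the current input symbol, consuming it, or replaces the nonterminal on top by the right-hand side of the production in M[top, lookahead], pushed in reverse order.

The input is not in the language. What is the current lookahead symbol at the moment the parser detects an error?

g

     Stack      Input      Action
  1  $ S        e g g e $  expand S -> e J a e
  2  $ e a J e  e g g e $  match e
  3  $ e a J    g g e $    expand J -> g
  4  $ e a g    g g e $    match g
  5  $ e a      g e $      error: top is terminal a but lookahead is g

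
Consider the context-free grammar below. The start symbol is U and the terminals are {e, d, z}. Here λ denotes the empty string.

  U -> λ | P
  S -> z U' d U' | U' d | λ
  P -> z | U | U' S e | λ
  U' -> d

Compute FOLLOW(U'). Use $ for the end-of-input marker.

{d, e, z}

FIRST(U') = {d}
FIRST(S) = {λ, d, z}  (via U' d)
FIRST(U) = {λ, d, z}  (via P)
FIRST(P) = {λ, d, z}  (via U, U' S e)
FOLLOW(U) includes $ since U is the start symbol.
FOLLOW(S): in P->U' S e, S is followed by e with FIRST {e}. Thus FOLLOW(S) = {e}.
FOLLOW(U'): in S->z U' d U' (occurrence 1), U' is followed by d U' with FIRST {d}; in S->z U' d U' (occurrence 2), the suffix after U' is empty, so FOLLOW(U') ⊇ FOLLOW(S) = {e}; in S->U' d, U' is followed by d with FIRST {d}; in P->U' S e, U' is followed by S e with FIRST {d, e, z}. Thus FOLLOW(U') = {d, e, z}.
FOLLOW(U): in P->U, the suffix after U is empty, so FOLLOW(U) ⊇ FOLLOW(P) = {$}. Thus FOLLOW(U) = {$}.
FOLLOW(P): in U->P, the suffix after P is empty, so FOLLOW(P) ⊇ FOLLOW(U) = {$}. Thus FOLLOW(P) = {$}.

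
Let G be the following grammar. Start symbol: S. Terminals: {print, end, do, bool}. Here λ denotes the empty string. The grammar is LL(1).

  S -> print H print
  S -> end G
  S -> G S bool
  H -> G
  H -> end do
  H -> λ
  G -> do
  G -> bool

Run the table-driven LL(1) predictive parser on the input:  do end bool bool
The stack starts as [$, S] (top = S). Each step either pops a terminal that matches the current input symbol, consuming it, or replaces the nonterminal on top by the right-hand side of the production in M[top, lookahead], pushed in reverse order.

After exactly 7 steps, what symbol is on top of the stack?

bool

step 1: stack=$ S  input=do end bool bool $  — expand S -> G S bool
step 2: stack=$ bool S G  input=do end bool bool $  — expand G -> do
step 3: stack=$ bool S do  input=do end bool bool $  — match do
step 4: stack=$ bool S  input=end bool bool $  — expand S -> end G
step 5: stack=$ bool G end  input=end bool bool $  — match end
step 6: stack=$ bool G  input=bool bool $  — expand G -> bool
step 7: stack=$ bool bool  input=bool bool $  — match bool
Stack after step 7: $ bool (top = bool).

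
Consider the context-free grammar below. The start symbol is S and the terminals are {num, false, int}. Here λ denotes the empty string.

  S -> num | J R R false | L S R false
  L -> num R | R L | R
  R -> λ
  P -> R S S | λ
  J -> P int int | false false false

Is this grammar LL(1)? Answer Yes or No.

No

FIRST(S) = {false, int, num}
FIRST(L) = {λ, num}
FIRST(R) = {λ}
FIRST(P) = {λ, false, int, num}
FIRST(J) = {false, int, num}
FOLLOW(S) = {$, false, int, num}
FOLLOW(L) = {false, int, num}
FOLLOW(R) = {false, int, num}
FOLLOW(P) = {int}
FOLLOW(J) = {false}
Cell M[J, false] receives both J -> P int int and J -> false false false — the grammar is not LL(1).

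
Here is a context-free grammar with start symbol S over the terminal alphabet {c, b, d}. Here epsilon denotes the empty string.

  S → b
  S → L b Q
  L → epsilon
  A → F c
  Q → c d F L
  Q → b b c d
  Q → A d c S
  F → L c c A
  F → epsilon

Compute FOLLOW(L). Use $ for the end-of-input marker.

FIRST(L) = {epsilon}
FIRST(S) = {b}  (via L b Q)
FIRST(F) = {epsilon, c}  (via L c c A)
FIRST(A) = {c}  (via F c)
FIRST(Q) = {b, c}  (via A d c S)
FOLLOW(S) includes $ since S is the start symbol.
FOLLOW(S): in Q→A d c S, the suffix after S is empty, so FOLLOW(S) ⊇ FOLLOW(Q) = {$}. Thus FOLLOW(S) = {$}.
FOLLOW(Q): in S→L b Q, the suffix after Q is empty, so FOLLOW(Q) ⊇ FOLLOW(S) = {$}. Thus FOLLOW(Q) = {$}.
FOLLOW(L): in S→L b Q, L is followed by b Q with FIRST {b}; in Q→c d F L, the suffix after L is empty, so FOLLOW(L) ⊇ FOLLOW(Q) = {$}; in F→L c c A, L is followed by c c A with FIRST {c}. Thus FOLLOW(L) = {$, b, c}.
FOLLOW(F): in A→F c, F is followed by c with FIRST {c}; in Q→c d F L, F is followed by L with FIRST {epsilon}; in Q→c d F L, the suffix after F is nullable, so FOLLOW(F) ⊇ FOLLOW(Q) = {$}. Thus FOLLOW(F) = {$, c}.
FOLLOW(A): in Q→A d c S, A is followed by d c S with FIRST {d}; in F→L c c A, the suffix after A is empty, so FOLLOW(A) ⊇ FOLLOW(F) = {$, c}. Thus FOLLOW(A) = {$, c, d}.

{$, b, c}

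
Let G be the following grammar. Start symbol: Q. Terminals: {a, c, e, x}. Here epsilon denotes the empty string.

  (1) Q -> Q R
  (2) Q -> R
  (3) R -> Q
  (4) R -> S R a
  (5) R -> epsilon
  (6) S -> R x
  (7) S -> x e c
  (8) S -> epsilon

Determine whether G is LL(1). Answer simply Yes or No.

FIRST(Q) = {epsilon, a, x}
FIRST(R) = {epsilon, a, x}
FIRST(S) = {epsilon, a, x}
FOLLOW(Q) = {$, a, x}
FOLLOW(R) = {$, a, x}
FOLLOW(S) = {a, x}
Cell M[Q, $] receives both Q -> Q R and Q -> R — the grammar is not LL(1).

No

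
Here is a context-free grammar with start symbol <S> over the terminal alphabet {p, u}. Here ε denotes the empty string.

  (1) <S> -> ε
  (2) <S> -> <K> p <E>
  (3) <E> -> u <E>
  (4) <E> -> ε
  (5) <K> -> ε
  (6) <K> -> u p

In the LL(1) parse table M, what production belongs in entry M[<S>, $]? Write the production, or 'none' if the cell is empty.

FIRST(<E>): from <E>->u <E> we get {u}; from <E>->ε we get {ε}. So FIRST(<E>) = {ε, u}.
FIRST(<K>): from <K>->ε we get {ε}; from <K>->u p we get {u}. So FIRST(<K>) = {ε, u}.
FIRST(<S>): from <S>->ε we get {ε}; from <S>-><K> p <E> we get {p, u}. So FIRST(<S>) = {ε, p, u}.
FOLLOW(<S>) includes $ since <S> is the start symbol.
FOLLOW(<S>): <S> appears on no right-hand side. Thus FOLLOW(<S>) = {$}.
For <S> -> ε: FIRST(ε) = {ε}, so it goes in M[<S>, t] for t ∈ {}; since ε ∈ FIRST, also for every t ∈ FOLLOW(<S>) = {$}.
For <S> -> <K> p <E>: FIRST(<K> p <E>) = {p, u}, so it goes in M[<S>, t] for t ∈ {p, u}.

<S> -> ε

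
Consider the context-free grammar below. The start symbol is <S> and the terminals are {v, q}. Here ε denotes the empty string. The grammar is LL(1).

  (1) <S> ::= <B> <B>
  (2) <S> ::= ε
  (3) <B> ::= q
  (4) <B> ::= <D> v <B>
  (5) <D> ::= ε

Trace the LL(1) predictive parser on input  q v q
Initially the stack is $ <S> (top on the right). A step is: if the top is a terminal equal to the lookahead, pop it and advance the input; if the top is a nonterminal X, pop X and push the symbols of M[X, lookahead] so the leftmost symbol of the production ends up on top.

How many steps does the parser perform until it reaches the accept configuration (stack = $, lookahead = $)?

step 1: stack=$ <S>  input=q v q $  — expand <S> ::= <B> <B>
step 2: stack=$ <B> <B>  input=q v q $  — expand <B> ::= q
step 3: stack=$ <B> q  input=q v q $  — match q
step 4: stack=$ <B>  input=v q $  — expand <B> ::= <D> v <B>
step 5: stack=$ <B> v <D>  input=v q $  — expand <D> ::= ε
step 6: stack=$ <B> v  input=v q $  — match v
step 7: stack=$ <B>  input=q $  — expand <B> ::= q
step 8: stack=$ q  input=q $  — match q
Accept reached after 8 steps.

8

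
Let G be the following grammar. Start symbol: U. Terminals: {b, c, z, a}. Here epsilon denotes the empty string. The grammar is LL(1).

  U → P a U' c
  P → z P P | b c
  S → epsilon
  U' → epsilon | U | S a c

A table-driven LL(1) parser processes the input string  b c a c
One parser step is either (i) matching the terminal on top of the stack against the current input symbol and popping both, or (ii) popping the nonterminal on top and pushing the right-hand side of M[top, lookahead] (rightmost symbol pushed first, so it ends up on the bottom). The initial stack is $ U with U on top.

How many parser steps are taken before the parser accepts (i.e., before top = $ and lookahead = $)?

7

step 1: stack=$ U  input=b c a c $  — expand U → P a U' c
step 2: stack=$ c U' a P  input=b c a c $  — expand P → b c
step 3: stack=$ c U' a c b  input=b c a c $  — match b
step 4: stack=$ c U' a c  input=c a c $  — match c
step 5: stack=$ c U' a  input=a c $  — match a
step 6: stack=$ c U'  input=c $  — expand U' → epsilon
step 7: stack=$ c  input=c $  — match c
Accept reached after 7 steps.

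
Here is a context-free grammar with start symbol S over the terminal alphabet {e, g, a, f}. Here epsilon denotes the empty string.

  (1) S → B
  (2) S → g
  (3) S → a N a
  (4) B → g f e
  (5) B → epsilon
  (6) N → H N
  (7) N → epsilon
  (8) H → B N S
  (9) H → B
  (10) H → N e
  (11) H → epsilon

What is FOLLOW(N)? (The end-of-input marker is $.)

{a, e, g}

FIRST(B) = {epsilon, g}
FIRST(S) = {epsilon, a, g}  (via B)
FIRST(N) = {epsilon, a, e, g}  (via H N)
FIRST(H) = {epsilon, a, e, g}  (via B N S, B, N e)
FOLLOW(S) includes $ since S is the start symbol.
FOLLOW(S): in H→B N S, the suffix after S is empty, so FOLLOW(S) ⊇ FOLLOW(H) = {a, e, g}. Thus FOLLOW(S) = {$, a, e, g}.
FOLLOW(B): in S→B, the suffix after B is empty, so FOLLOW(B) ⊇ FOLLOW(S) = {$, a, e, g}; in H→B N S, B is followed by N S with FIRST {epsilon, a, e, g}; in H→B N S, the suffix after B is nullable, so FOLLOW(B) ⊇ FOLLOW(H) = {a, e, g}; in H→B, the suffix after B is empty, so FOLLOW(B) ⊇ FOLLOW(H) = {a, e, g}. Thus FOLLOW(B) = {$, a, e, g}.
FOLLOW(N): in S→a N a, N is followed by a with FIRST {a}; in N→H N, the suffix after N is empty (adds nothing new); in H→B N S, N is followed by S with FIRST {epsilon, a, g}; in H→B N S, the suffix after N is nullable, so FOLLOW(N) ⊇ FOLLOW(H) = {a, e, g}; in H→N e, N is followed by e with FIRST {e}. Thus FOLLOW(N) = {a, e, g}.
FOLLOW(H): in N→H N, H is followed by N with FIRST {epsilon, a, e, g}; in N→H N, the suffix after H is nullable, so FOLLOW(H) ⊇ FOLLOW(N) = {a, e, g}. Thus FOLLOW(H) = {a, e, g}.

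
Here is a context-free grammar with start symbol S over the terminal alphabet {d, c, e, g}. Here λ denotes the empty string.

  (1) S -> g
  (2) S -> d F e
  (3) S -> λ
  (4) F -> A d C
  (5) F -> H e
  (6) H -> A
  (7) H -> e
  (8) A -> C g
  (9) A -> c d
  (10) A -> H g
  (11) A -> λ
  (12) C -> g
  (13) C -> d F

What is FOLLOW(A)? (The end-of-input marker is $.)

{d, e, g}

FIRST(S): from S->g we get {g}; from S->d F e we get {d}; from S->λ we get {λ}. So FIRST(S) = {λ, d, g}.
FIRST(C): from C->g we get {g}; from C->d F we get {d}. So FIRST(C) = {d, g}.
FIRST(F): from F->A d C we get {c, d, e, g}; from F->H e we get {c, d, e, g}. So FIRST(F) = {c, d, e, g}.
FIRST(H): from H->A we get {λ, c, d, e, g}; from H->e we get {e}. So FIRST(H) = {λ, c, d, e, g}.
FIRST(A): from A->C g we get {d, g}; from A->c d we get {c}; from A->H g we get {c, d, e, g}; from A->λ we get {λ}. So FIRST(A) = {λ, c, d, e, g}.
FOLLOW(S) includes $ since S is the start symbol.
FOLLOW(S): S appears on no right-hand side. Thus FOLLOW(S) = {$}.
FOLLOW(H): in F->H e, H is followed by e with FIRST {e}; in A->H g, H is followed by g with FIRST {g}. Thus FOLLOW(H) = {e, g}.
FOLLOW(A): in F->A d C, A is followed by d C with FIRST {d}; in H->A, the suffix after A is empty, so FOLLOW(A) ⊇ FOLLOW(H) = {e, g}. Thus FOLLOW(A) = {d, e, g}.
FOLLOW(F): in S->d F e, F is followed by e with FIRST {e}; in C->d F, the suffix after F is empty, so FOLLOW(F) ⊇ FOLLOW(C) = {e, g}. Thus FOLLOW(F) = {e, g}.
FOLLOW(C): in F->A d C, the suffix after C is empty, so FOLLOW(C) ⊇ FOLLOW(F) = {e, g}; in A->C g, C is followed by g with FIRST {g}. Thus FOLLOW(C) = {e, g}.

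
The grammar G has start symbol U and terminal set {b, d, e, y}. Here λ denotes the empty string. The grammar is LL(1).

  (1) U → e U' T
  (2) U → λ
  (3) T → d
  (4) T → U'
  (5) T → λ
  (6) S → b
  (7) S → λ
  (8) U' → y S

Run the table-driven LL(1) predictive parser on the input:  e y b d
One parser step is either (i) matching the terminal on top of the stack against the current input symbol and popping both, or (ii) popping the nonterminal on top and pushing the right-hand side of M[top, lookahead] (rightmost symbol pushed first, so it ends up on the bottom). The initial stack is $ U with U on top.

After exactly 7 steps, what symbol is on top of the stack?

d

     Stack     Input      Action
  1  $ U       e y b d $  expand U → e U' T
  2  $ T U' e  e y b d $  match e
  3  $ T U'    y b d $    expand U' → y S
  4  $ T S y   y b d $    match y
  5  $ T S     b d $      expand S → b
  6  $ T b     b d $      match b
  7  $ T       d $        expand T → d
Stack after step 7: $ d (top = d).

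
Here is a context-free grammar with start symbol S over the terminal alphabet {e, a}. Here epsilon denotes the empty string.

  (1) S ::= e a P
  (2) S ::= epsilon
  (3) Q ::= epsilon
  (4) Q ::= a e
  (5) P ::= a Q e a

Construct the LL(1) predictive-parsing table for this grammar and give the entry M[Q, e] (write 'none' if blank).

Q ::= epsilon

FIRST(S): from S::=e a P we get {e}; from S::=epsilon we get {epsilon}. So FIRST(S) = {epsilon, e}.
FIRST(Q): from Q::=epsilon we get {epsilon}; from Q::=a e we get {a}. So FIRST(Q) = {epsilon, a}.
FIRST(P): from P::=a Q e a we get {a}. So FIRST(P) = {a}.
FOLLOW(S) includes $ since S is the start symbol.
FOLLOW(Q): in P::=a Q e a, Q is followed by e a with FIRST {e}. Thus FOLLOW(Q) = {e}.
For Q ::= epsilon: FIRST(epsilon) = {epsilon}, so it goes in M[Q, t] for t ∈ {}; since epsilon ∈ FIRST, also for every t ∈ FOLLOW(Q) = {e}.
For Q ::= a e: FIRST(a e) = {a}, so it goes in M[Q, t] for t ∈ {a}.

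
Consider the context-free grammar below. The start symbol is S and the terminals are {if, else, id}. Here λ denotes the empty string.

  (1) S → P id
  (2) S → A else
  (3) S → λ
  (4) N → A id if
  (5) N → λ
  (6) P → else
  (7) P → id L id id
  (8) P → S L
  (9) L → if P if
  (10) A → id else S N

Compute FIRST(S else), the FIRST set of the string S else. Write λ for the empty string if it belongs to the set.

FIRST(L) = {if}
FIRST(A) = {id}
FIRST(N) = {λ, id}  (via A id if)
FIRST(S) = {λ, else, id, if}  (via P id, A else)
FIRST(P) = {else, id, if}  (via S L)
FIRST(S else): take FIRST of each symbol in turn, carrying on past any symbol whose FIRST contains λ; result {else, id, if}.

{else, id, if}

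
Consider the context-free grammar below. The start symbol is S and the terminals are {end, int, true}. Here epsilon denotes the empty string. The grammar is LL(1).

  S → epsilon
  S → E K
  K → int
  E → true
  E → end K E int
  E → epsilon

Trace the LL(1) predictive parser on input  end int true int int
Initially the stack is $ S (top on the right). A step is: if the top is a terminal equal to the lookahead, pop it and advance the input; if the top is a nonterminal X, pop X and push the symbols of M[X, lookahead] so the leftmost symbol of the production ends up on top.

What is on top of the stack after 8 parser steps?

step 1: stack=$ S  input=end int true int int $  — expand S → E K
step 2: stack=$ K E  input=end int true int int $  — expand E → end K E int
step 3: stack=$ K int E K end  input=end int true int int $  — match end
step 4: stack=$ K int E K  input=int true int int $  — expand K → int
step 5: stack=$ K int E int  input=int true int int $  — match int
step 6: stack=$ K int E  input=true int int $  — expand E → true
step 7: stack=$ K int true  input=true int int $  — match true
step 8: stack=$ K int  input=int int $  — match int
Stack after step 8: $ K (top = K).

K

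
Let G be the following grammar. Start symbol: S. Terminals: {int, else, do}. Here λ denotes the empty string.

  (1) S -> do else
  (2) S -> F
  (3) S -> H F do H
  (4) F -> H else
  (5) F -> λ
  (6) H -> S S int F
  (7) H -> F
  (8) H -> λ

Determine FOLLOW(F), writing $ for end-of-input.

FIRST(S): from S->do else we get {do}; from S->F we get {λ, do, else, int}; from S->H F do H we get {do, else, int}. So FIRST(S) = {λ, do, else, int}.
FIRST(F): from F->H else we get {do, else, int}; from F->λ we get {λ}. So FIRST(F) = {λ, do, else, int}.
FIRST(H): from H->S S int F we get {do, else, int}; from H->F we get {λ, do, else, int}; from H->λ we get {λ}. So FIRST(H) = {λ, do, else, int}.
FOLLOW(S) includes $ since S is the start symbol.
FOLLOW(S): in H->S S int F (occurrence 1), S is followed by S int F with FIRST {do, else, int}; in H->S S int F (occurrence 2), S is followed by int F with FIRST {int}. Thus FOLLOW(S) = {$, do, else, int}.
FOLLOW(H): in S->H F do H (occurrence 1), H is followed by F do H with FIRST {do, else, int}; in S->H F do H (occurrence 2), the suffix after H is empty, so FOLLOW(H) ⊇ FOLLOW(S) = {$, do, else, int}; in F->H else, H is followed by else with FIRST {else}. Thus FOLLOW(H) = {$, do, else, int}.
FOLLOW(F): in S->F, the suffix after F is empty, so FOLLOW(F) ⊇ FOLLOW(S) = {$, do, else, int}; in S->H F do H, F is followed by do H with FIRST {do}; in H->S S int F, the suffix after F is empty, so FOLLOW(F) ⊇ FOLLOW(H) = {$, do, else, int}; in H->F, the suffix after F is empty, so FOLLOW(F) ⊇ FOLLOW(H) = {$, do, else, int}. Thus FOLLOW(F) = {$, do, else, int}.

{$, do, else, int}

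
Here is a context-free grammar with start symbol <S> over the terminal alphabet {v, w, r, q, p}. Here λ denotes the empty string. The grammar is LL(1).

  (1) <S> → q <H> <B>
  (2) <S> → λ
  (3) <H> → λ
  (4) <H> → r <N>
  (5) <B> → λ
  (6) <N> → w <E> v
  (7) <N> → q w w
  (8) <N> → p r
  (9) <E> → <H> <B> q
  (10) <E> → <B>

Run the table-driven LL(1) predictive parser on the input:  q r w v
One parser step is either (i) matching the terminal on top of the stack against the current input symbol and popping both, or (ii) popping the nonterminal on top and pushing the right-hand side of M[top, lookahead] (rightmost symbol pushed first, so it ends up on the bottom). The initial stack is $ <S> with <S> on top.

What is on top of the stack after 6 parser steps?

<E>

step 1: stack=$ <S>  input=q r w v $  — expand <S> → q <H> <B>
step 2: stack=$ <B> <H> q  input=q r w v $  — match q
step 3: stack=$ <B> <H>  input=r w v $  — expand <H> → r <N>
step 4: stack=$ <B> <N> r  input=r w v $  — match r
step 5: stack=$ <B> <N>  input=w v $  — expand <N> → w <E> v
step 6: stack=$ <B> v <E> w  input=w v $  — match w
Stack after step 6: $ <B> v <E> (top = <E>).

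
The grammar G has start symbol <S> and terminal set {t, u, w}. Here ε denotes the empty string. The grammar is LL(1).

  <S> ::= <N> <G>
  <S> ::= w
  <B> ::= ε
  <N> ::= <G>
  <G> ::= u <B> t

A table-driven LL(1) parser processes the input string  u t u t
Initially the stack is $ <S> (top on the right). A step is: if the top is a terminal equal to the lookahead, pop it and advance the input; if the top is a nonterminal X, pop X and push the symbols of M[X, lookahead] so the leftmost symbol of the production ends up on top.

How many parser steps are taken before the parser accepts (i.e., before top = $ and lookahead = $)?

step 1: stack=$ <S>  input=u t u t $  — expand <S> ::= <N> <G>
step 2: stack=$ <G> <N>  input=u t u t $  — expand <N> ::= <G>
step 3: stack=$ <G> <G>  input=u t u t $  — expand <G> ::= u <B> t
step 4: stack=$ <G> t <B> u  input=u t u t $  — match u
step 5: stack=$ <G> t <B>  input=t u t $  — expand <B> ::= ε
step 6: stack=$ <G> t  input=t u t $  — match t
step 7: stack=$ <G>  input=u t $  — expand <G> ::= u <B> t
step 8: stack=$ t <B> u  input=u t $  — match u
step 9: stack=$ t <B>  input=t $  — expand <B> ::= ε
step 10: stack=$ t  input=t $  — match t
Accept reached after 10 steps.

10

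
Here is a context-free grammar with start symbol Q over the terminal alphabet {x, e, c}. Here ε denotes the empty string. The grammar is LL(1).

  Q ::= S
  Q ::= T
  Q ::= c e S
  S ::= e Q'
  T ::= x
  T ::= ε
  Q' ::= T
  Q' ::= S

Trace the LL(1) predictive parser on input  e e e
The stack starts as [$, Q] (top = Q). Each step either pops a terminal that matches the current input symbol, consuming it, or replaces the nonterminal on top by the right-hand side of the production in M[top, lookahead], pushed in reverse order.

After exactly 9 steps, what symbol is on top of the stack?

Q'

     Stack   Input    Action
  1  $ Q     e e e $  expand Q ::= S
  2  $ S     e e e $  expand S ::= e Q'
  3  $ Q' e  e e e $  match e
  4  $ Q'    e e $    expand Q' ::= S
  5  $ S     e e $    expand S ::= e Q'
  6  $ Q' e  e e $    match e
  7  $ Q'    e $      expand Q' ::= S
  8  $ S     e $      expand S ::= e Q'
  9  $ Q' e  e $      match e
Stack after step 9: $ Q' (top = Q').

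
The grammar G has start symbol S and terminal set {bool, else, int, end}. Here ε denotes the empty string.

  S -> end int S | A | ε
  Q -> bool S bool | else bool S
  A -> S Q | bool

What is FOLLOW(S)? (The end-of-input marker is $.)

{$, bool, else}

FIRST(Q): from Q->bool S bool we get {bool}; from Q->else bool S we get {else}. So FIRST(Q) = {bool, else}.
FIRST(S): from S->end int S we get {end}; from S->A we get {bool, else, end}; from S->ε we get {ε}. So FIRST(S) = {ε, bool, else, end}.
FIRST(A): from A->S Q we get {bool, else, end}; from A->bool we get {bool}. So FIRST(A) = {bool, else, end}.
FOLLOW(S) includes $ since S is the start symbol.
FOLLOW(S): in S->end int S, the suffix after S is empty (adds nothing new); in Q->bool S bool, S is followed by bool with FIRST {bool}; in Q->else bool S, the suffix after S is empty, so FOLLOW(S) ⊇ FOLLOW(Q) = {$, bool, else}; in A->S Q, S is followed by Q with FIRST {bool, else}. Thus FOLLOW(S) = {$, bool, else}.
FOLLOW(A): in S->A, the suffix after A is empty, so FOLLOW(A) ⊇ FOLLOW(S) = {$, bool, else}. Thus FOLLOW(A) = {$, bool, else}.
FOLLOW(Q): in A->S Q, the suffix after Q is empty, so FOLLOW(Q) ⊇ FOLLOW(A) = {$, bool, else}. Thus FOLLOW(Q) = {$, bool, else}.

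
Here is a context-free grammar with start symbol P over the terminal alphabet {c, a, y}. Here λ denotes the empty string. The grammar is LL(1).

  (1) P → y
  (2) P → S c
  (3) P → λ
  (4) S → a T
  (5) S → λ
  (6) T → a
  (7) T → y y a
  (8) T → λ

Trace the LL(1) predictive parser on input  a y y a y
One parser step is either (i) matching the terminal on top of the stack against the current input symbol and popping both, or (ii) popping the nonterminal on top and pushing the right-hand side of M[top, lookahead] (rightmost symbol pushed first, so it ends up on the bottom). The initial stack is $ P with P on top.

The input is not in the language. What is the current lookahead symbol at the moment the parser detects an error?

     Stack      Input        Action
  1  $ P        a y y a y $  expand P → S c
  2  $ c S      a y y a y $  expand S → a T
  3  $ c T a    a y y a y $  match a
  4  $ c T      y y a y $    expand T → y y a
  5  $ c a y y  y y a y $    match y
  6  $ c a y    y a y $      match y
  7  $ c a      a y $        match a
  8  $ c        y $          error: top is terminal c but lookahead is y

y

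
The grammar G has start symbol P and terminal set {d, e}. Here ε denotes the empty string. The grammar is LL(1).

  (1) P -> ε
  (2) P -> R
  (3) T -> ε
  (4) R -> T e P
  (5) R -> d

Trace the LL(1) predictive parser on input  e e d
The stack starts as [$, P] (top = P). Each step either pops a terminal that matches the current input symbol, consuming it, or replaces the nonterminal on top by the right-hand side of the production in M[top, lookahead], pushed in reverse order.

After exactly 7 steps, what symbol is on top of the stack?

     Stack    Input    Action
  1  $ P      e e d $  expand P -> R
  2  $ R      e e d $  expand R -> T e P
  3  $ P e T  e e d $  expand T -> ε
  4  $ P e    e e d $  match e
  5  $ P      e d $    expand P -> R
  6  $ R      e d $    expand R -> T e P
  7  $ P e T  e d $    expand T -> ε
Stack after step 7: $ P e (top = e).

e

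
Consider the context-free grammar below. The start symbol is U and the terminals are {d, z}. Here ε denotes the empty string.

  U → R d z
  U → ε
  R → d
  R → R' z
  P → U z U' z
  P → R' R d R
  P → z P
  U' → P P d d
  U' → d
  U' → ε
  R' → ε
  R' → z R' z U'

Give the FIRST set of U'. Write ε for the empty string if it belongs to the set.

{ε, d, z}

FIRST(R'): from R'→ε we get {ε}; from R'→z R' z U' we get {z}. So FIRST(R') = {ε, z}.
FIRST(R): from R→d we get {d}; from R→R' z we get {z}. So FIRST(R) = {d, z}.
FIRST(U): from U→R d z we get {d, z}; from U→ε we get {ε}. So FIRST(U) = {ε, d, z}.
FIRST(P): from P→U z U' z we get {d, z}; from P→R' R d R we get {d, z}; from P→z P we get {z}. So FIRST(P) = {d, z}.
FIRST(U'): from U'→P P d d we get {d, z}; from U'→d we get {d}; from U'→ε we get {ε}. So FIRST(U') = {ε, d, z}.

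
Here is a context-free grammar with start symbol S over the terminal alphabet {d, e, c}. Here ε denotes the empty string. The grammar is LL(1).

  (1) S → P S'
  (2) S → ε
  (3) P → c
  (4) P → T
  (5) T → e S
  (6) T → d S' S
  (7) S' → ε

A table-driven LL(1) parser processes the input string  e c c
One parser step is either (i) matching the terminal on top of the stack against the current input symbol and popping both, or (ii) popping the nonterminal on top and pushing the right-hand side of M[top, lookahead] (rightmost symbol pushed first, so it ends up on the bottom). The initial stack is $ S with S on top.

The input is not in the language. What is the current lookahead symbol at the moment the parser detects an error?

c

step 1: stack=$ S  input=e c c $  — expand S → P S'
step 2: stack=$ S' P  input=e c c $  — expand P → T
step 3: stack=$ S' T  input=e c c $  — expand T → e S
step 4: stack=$ S' S e  input=e c c $  — match e
step 5: stack=$ S' S  input=c c $  — expand S → P S'
step 6: stack=$ S' S' P  input=c c $  — expand P → c
step 7: stack=$ S' S' c  input=c c $  — match c
step 8: stack=$ S' S'  input=c $  — expand S' → ε
step 9: stack=$ S'  input=c $  — expand S' → ε
step 10: stack=$  input=c $  — error: stack empty but input remains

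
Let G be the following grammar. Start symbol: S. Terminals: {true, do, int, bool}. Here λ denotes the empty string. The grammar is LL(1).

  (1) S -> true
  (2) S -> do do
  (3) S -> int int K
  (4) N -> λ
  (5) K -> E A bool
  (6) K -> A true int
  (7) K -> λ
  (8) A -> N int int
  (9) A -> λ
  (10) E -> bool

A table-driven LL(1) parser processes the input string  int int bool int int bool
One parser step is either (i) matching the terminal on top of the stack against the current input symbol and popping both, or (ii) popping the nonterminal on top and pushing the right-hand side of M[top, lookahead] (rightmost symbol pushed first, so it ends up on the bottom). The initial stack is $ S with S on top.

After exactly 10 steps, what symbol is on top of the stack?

step 1: stack=$ S  input=int int bool int int bool $  — expand S -> int int K
step 2: stack=$ K int int  input=int int bool int int bool $  — match int
step 3: stack=$ K int  input=int bool int int bool $  — match int
step 4: stack=$ K  input=bool int int bool $  — expand K -> E A bool
step 5: stack=$ bool A E  input=bool int int bool $  — expand E -> bool
step 6: stack=$ bool A bool  input=bool int int bool $  — match bool
step 7: stack=$ bool A  input=int int bool $  — expand A -> N int int
step 8: stack=$ bool int int N  input=int int bool $  — expand N -> λ
step 9: stack=$ bool int int  input=int int bool $  — match int
step 10: stack=$ bool int  input=int bool $  — match int
Stack after step 10: $ bool (top = bool).

bool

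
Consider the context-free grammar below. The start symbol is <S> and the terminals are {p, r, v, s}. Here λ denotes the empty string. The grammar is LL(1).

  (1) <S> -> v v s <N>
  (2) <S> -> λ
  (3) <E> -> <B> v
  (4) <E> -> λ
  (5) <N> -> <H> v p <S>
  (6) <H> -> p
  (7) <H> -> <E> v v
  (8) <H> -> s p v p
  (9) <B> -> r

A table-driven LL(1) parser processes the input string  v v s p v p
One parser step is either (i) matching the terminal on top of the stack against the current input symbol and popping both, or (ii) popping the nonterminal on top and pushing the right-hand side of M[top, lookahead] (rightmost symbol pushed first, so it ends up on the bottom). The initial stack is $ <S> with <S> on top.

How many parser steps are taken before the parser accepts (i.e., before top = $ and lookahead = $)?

      Stack          Input          Action
   1  $ <S>          v v s p v p $  expand <S> -> v v s <N>
   2  $ <N> s v v    v v s p v p $  match v
   3  $ <N> s v      v s p v p $    match v
   4  $ <N> s        s p v p $      match s
   5  $ <N>          p v p $        expand <N> -> <H> v p <S>
   6  $ <S> p v <H>  p v p $        expand <H> -> p
   7  $ <S> p v p    p v p $        match p
   8  $ <S> p v      v p $          match v
   9  $ <S> p        p $            match p
  10  $ <S>          $              expand <S> -> λ
Accept reached after 10 steps.

10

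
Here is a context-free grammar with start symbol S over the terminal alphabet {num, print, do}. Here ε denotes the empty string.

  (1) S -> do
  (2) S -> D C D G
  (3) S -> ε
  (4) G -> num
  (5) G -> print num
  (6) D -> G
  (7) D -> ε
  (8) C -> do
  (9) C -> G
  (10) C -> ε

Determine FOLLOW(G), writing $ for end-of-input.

FIRST(G) = {num, print}
FIRST(D) = {ε, num, print}  (via G)
FIRST(C) = {ε, do, num, print}  (via G)
FIRST(S) = {ε, do, num, print}  (via D C D G)
FOLLOW(S) includes $ since S is the start symbol.
FOLLOW(S): S appears on no right-hand side. Thus FOLLOW(S) = {$}.
FOLLOW(D): in S->D C D G (occurrence 1), D is followed by C D G with FIRST {do, num, print}; in S->D C D G (occurrence 2), D is followed by G with FIRST {num, print}. Thus FOLLOW(D) = {do, num, print}.
FOLLOW(C): in S->D C D G, C is followed by D G with FIRST {num, print}. Thus FOLLOW(C) = {num, print}.
FOLLOW(G): in S->D C D G, the suffix after G is empty, so FOLLOW(G) ⊇ FOLLOW(S) = {$}; in D->G, the suffix after G is empty, so FOLLOW(G) ⊇ FOLLOW(D) = {do, num, print}; in C->G, the suffix after G is empty, so FOLLOW(G) ⊇ FOLLOW(C) = {num, print}. Thus FOLLOW(G) = {$, do, num, print}.

{$, do, num, print}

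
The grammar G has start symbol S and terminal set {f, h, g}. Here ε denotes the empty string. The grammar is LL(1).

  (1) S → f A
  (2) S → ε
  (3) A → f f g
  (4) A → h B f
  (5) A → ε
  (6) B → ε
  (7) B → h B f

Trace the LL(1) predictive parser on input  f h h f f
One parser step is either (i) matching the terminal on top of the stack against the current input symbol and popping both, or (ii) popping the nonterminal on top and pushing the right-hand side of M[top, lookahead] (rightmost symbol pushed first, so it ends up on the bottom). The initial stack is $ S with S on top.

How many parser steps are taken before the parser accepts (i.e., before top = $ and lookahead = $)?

step 1: stack=$ S  input=f h h f f $  — expand S → f A
step 2: stack=$ A f  input=f h h f f $  — match f
step 3: stack=$ A  input=h h f f $  — expand A → h B f
step 4: stack=$ f B h  input=h h f f $  — match h
step 5: stack=$ f B  input=h f f $  — expand B → h B f
step 6: stack=$ f f B h  input=h f f $  — match h
step 7: stack=$ f f B  input=f f $  — expand B → ε
step 8: stack=$ f f  input=f f $  — match f
step 9: stack=$ f  input=f $  — match f
Accept reached after 9 steps.

9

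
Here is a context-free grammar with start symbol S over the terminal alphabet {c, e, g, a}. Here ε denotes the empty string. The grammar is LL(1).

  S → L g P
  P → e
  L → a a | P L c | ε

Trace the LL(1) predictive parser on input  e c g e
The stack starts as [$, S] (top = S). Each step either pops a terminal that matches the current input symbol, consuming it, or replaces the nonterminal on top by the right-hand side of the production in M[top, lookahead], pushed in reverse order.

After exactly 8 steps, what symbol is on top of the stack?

step 1: stack=$ S  input=e c g e $  — expand S → L g P
step 2: stack=$ P g L  input=e c g e $  — expand L → P L c
step 3: stack=$ P g c L P  input=e c g e $  — expand P → e
step 4: stack=$ P g c L e  input=e c g e $  — match e
step 5: stack=$ P g c L  input=c g e $  — expand L → ε
step 6: stack=$ P g c  input=c g e $  — match c
step 7: stack=$ P g  input=g e $  — match g
step 8: stack=$ P  input=e $  — expand P → e
Stack after step 8: $ e (top = e).

e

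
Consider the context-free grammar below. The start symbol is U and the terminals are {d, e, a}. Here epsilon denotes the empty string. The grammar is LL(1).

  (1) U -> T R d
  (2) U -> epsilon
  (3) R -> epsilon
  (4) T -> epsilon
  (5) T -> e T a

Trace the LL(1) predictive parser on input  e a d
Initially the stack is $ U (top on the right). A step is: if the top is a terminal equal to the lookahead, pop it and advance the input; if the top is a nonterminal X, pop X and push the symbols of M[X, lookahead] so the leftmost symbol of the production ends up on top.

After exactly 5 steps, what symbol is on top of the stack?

     Stack        Input    Action
  1  $ U          e a d $  expand U -> T R d
  2  $ d R T      e a d $  expand T -> e T a
  3  $ d R a T e  e a d $  match e
  4  $ d R a T    a d $    expand T -> epsilon
  5  $ d R a      a d $    match a
Stack after step 5: $ d R (top = R).

R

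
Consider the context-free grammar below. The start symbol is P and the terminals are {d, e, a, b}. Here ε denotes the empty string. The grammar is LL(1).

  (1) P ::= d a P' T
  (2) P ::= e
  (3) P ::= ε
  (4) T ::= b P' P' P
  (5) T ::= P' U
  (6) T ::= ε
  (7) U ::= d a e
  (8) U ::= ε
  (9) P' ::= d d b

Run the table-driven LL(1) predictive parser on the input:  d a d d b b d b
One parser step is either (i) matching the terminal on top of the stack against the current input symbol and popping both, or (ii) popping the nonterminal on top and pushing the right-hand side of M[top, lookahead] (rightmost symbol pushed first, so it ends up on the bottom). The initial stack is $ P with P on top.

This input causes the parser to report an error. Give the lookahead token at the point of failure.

b

      Stack         Input              Action
   1  $ P           d a d d b b d b $  expand P ::= d a P' T
   2  $ T P' a d    d a d d b b d b $  match d
   3  $ T P' a      a d d b b d b $    match a
   4  $ T P'        d d b b d b $      expand P' ::= d d b
   5  $ T b d d     d d b b d b $      match d
   6  $ T b d       d b b d b $        match d
   7  $ T b         b b d b $          match b
   8  $ T           b d b $            expand T ::= b P' P' P
   9  $ P P' P' b   b d b $            match b
  10  $ P P' P'     d b $              expand P' ::= d d b
  11  $ P P' b d d  d b $              match d
  12  $ P P' b d    b $                error: top is terminal d but lookahead is b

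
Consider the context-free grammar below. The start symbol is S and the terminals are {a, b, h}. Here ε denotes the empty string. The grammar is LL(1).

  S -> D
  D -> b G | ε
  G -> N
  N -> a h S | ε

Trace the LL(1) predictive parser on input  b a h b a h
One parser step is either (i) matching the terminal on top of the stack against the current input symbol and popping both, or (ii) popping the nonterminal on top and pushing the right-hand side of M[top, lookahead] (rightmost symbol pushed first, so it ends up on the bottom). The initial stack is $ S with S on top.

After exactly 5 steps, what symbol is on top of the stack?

     Stack  Input          Action
  1  $ S    b a h b a h $  expand S -> D
  2  $ D    b a h b a h $  expand D -> b G
  3  $ G b  b a h b a h $  match b
  4  $ G    a h b a h $    expand G -> N
  5  $ N    a h b a h $    expand N -> a h S
Stack after step 5: $ S h a (top = a).

a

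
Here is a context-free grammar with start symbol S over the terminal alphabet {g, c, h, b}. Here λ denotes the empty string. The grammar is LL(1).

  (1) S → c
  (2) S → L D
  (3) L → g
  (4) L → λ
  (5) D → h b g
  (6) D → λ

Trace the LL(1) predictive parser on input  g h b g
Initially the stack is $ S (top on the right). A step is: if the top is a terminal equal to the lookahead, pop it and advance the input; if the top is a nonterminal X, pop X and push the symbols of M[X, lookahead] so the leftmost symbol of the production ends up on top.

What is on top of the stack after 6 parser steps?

step 1: stack=$ S  input=g h b g $  — expand S → L D
step 2: stack=$ D L  input=g h b g $  — expand L → g
step 3: stack=$ D g  input=g h b g $  — match g
step 4: stack=$ D  input=h b g $  — expand D → h b g
step 5: stack=$ g b h  input=h b g $  — match h
step 6: stack=$ g b  input=b g $  — match b
Stack after step 6: $ g (top = g).

g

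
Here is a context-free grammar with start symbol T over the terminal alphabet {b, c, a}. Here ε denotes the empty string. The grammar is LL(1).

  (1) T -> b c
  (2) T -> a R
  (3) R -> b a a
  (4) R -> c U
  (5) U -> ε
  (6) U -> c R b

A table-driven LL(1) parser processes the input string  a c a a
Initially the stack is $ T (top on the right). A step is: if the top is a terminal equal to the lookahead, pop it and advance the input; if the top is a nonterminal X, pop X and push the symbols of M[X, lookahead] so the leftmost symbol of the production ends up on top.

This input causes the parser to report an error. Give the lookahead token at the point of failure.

step 1: stack=$ T  input=a c a a $  — expand T -> a R
step 2: stack=$ R a  input=a c a a $  — match a
step 3: stack=$ R  input=c a a $  — expand R -> c U
step 4: stack=$ U c  input=c a a $  — match c
step 5: stack=$ U  input=a a $  — error: M[U, a] is empty

a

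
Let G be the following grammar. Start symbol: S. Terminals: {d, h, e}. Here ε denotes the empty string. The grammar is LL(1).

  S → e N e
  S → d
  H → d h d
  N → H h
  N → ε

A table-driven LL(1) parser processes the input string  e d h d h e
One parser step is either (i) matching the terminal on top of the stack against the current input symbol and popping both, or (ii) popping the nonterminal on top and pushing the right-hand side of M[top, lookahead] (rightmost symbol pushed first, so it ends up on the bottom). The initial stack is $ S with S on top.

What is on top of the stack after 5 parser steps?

h

     Stack        Input          Action
  1  $ S          e d h d h e $  expand S → e N e
  2  $ e N e      e d h d h e $  match e
  3  $ e N        d h d h e $    expand N → H h
  4  $ e h H      d h d h e $    expand H → d h d
  5  $ e h d h d  d h d h e $    match d
Stack after step 5: $ e h d h (top = h).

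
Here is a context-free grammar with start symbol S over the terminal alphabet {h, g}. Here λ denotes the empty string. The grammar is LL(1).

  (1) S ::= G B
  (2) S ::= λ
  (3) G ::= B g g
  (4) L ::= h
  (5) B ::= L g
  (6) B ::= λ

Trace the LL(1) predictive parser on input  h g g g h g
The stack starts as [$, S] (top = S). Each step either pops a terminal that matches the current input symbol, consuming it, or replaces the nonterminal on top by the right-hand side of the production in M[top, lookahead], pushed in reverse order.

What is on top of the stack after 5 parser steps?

g

step 1: stack=$ S  input=h g g g h g $  — expand S ::= G B
step 2: stack=$ B G  input=h g g g h g $  — expand G ::= B g g
step 3: stack=$ B g g B  input=h g g g h g $  — expand B ::= L g
step 4: stack=$ B g g g L  input=h g g g h g $  — expand L ::= h
step 5: stack=$ B g g g h  input=h g g g h g $  — match h
Stack after step 5: $ B g g g (top = g).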